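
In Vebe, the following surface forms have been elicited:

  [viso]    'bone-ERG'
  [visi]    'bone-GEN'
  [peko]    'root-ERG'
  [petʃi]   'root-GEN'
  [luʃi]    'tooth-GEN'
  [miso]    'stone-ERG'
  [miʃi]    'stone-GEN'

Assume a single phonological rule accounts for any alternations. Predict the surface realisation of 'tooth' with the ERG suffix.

In [miso] and [miʃi] the final segment of 'stone' alternates: [s] ~ [ʃ].
The stem 'bone' ([viso], [visi]) shows [s] unchanged in both environments, so [s] cannot be basic with [ʃ] derived before the GEN suffix.
Therefore /ʃ/ is basic and [s] is derived by depalatalization (palato-alveolar /tʃ/ and /ʃ/ become [k] and [s] when no front vowel follows).
From [luʃi] the stem 'tooth' is /luʃ/; when no front vowel follows this yields [luso].

[luso]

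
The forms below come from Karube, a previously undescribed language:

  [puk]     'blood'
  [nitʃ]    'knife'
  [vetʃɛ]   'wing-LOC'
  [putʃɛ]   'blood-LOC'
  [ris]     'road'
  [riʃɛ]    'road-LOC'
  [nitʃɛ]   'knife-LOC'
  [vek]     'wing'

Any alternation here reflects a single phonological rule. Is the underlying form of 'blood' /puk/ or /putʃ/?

/puk/

The stem for 'blood' ends in [k] in [puk] but [tʃ] in [putʃɛ].
The stem 'knife' ([nitʃ], [nitʃɛ]) shows [tʃ] unchanged in both environments, so [tʃ] cannot be basic with [k] derived in isolation.
Therefore /k/ is basic and [tʃ] is derived by palatalization before a front vowel (/k/ and /s/ become palato-alveolar [tʃ] and [ʃ] before a front vowel).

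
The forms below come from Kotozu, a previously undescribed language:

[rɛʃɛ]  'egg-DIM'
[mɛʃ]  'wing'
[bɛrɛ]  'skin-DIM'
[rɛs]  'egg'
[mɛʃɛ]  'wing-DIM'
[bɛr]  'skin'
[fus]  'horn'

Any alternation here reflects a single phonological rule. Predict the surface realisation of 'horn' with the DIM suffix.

[fuʃɛ]

The root 'egg' surfaces as [rɛs] and [rɛʃɛ], with a stem-final [s] ~ [ʃ] alternation.
The stem 'wing' ([mɛʃ], [mɛʃɛ]) shows [ʃ] unchanged in both environments, so [ʃ] cannot be basic with [s] derived in isolation.
The alternation reflects palatalization before a front vowel: /s/ becomes palato-alveolar [ʃ] before a front vowel. /s/ is underlying.
The one attested form of 'horn', [fus], shows underlying /fus/. Applying the same rule before a front vowel gives [fuʃɛ].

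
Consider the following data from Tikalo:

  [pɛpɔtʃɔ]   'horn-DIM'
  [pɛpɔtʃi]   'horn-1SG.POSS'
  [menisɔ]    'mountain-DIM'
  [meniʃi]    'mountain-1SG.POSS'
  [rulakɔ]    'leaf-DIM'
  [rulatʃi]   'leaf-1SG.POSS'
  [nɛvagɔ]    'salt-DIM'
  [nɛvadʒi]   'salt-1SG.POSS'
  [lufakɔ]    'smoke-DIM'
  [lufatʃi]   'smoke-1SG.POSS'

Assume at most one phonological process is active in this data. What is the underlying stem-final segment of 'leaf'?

/k/

'leaf' shows [k] ~ [tʃ] at the end of the stem ([rulakɔ] vs [rulatʃi]).
The stem 'horn' ([pɛpɔtʃɔ], [pɛpɔtʃi]) shows [tʃ] unchanged in both environments, so [tʃ] cannot be basic with [k] derived before the DIM suffix.
Therefore /k/ is basic and [tʃ] is derived by palatalization before a front vowel (/k/, /g/ and /s/ become palato-alveolar [tʃ], [dʒ] and [ʃ] before a front vowel).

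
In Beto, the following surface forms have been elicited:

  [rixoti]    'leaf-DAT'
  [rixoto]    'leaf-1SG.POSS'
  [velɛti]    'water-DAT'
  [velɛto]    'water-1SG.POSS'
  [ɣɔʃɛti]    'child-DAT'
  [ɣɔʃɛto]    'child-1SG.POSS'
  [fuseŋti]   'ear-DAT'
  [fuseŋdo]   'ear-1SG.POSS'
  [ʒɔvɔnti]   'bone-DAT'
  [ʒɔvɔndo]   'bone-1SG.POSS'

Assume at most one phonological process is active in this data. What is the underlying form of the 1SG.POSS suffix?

/-do/

The 1SG.POSS morpheme has two allomorphs, [-do] and [-to].
The DAT suffix, which begins with [t], is invariant after every stem; so [t] is not altered by any rule here.
So the underlying form is /-do/, and voiced stops become voiceless after a vowel.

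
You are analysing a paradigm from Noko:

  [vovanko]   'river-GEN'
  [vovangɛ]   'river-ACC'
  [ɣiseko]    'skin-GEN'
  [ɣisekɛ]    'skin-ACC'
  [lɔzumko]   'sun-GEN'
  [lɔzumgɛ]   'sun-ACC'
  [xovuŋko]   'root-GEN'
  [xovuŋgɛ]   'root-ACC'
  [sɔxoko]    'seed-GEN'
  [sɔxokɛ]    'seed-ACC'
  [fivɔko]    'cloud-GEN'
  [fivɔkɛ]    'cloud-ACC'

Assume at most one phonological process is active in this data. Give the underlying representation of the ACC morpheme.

The ACC suffix surfaces as [-gɛ] and [-kɛ], depending on the final segment of the stem.
The GEN suffix, which begins with [k], is invariant after every stem; so [k] is not altered by any rule here.
So the underlying form is /-gɛ/, and voiced stops become voiceless after a vowel.

/-gɛ/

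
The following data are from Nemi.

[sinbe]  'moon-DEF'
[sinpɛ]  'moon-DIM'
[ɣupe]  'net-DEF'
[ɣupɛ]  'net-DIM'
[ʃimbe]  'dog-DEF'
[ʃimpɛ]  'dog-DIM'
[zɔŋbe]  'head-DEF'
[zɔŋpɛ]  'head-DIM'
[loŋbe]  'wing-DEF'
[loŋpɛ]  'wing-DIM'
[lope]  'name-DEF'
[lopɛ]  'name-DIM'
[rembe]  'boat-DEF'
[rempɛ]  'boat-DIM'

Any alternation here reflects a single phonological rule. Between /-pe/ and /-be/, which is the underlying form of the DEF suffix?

The DEF suffix surfaces as [-be] and [-pe], depending on the final segment of the stem.
By contrast the DIM suffix keeps its initial [p] throughout — that segment must be underlying.
So the underlying form is /-be/, and voiced stops become voiceless after a vowel.

/-be/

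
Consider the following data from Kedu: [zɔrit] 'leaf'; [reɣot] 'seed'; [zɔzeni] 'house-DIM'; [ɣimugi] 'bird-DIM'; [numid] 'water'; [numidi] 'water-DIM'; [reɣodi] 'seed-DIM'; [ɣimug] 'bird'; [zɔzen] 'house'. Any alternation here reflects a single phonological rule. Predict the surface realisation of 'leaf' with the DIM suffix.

'seed' shows [d] ~ [t] at the end of the stem ([reɣodi] vs [reɣot]).
Compare 'water', with invariant [d] in [numidi] and [numid]: an analysis with underlying /d/ and a rule producing [t] in isolation would wrongly predict alternation here too.
So /t/ is underlying, and a rule of intervocalic voicing — voiceless stops become voiced between vowels — gives [d].
The one attested form of 'leaf', [zɔrit], shows underlying /zɔrit/. Applying the same rule between vowels gives [zɔridi].

[zɔridi]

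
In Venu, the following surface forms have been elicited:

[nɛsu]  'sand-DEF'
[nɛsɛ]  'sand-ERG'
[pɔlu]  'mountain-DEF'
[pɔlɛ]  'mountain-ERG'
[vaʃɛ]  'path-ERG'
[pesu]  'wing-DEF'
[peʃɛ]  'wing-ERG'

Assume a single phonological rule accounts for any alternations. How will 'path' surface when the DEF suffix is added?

[vasu]

In [pesu] and [peʃɛ] the final segment of 'wing' alternates: [s] ~ [ʃ].
But 'sand' keeps [s] in both environments ([nɛsu], [nɛsɛ]), so there is no rule changing /s/ to [ʃ] before the ERG suffix.
The alternation reflects depalatalization: palato-alveolar /ʃ/ becomes [s] when no front vowel follows. /ʃ/ is underlying.
The one attested form of 'path', [vaʃɛ], shows underlying /vaʃ/. Applying the same rule when no front vowel follows gives [vasu].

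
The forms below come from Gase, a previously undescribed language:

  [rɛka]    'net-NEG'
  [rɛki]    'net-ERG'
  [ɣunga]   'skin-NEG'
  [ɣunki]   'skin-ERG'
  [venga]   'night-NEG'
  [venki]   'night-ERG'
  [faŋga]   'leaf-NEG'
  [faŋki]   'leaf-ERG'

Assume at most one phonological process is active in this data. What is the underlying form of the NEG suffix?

The NEG suffix surfaces as [-ga] and [-ka], depending on the final segment of the stem.
The ERG suffix, which begins with [k], is invariant after every stem; so [k] is not altered by any rule here.
So the underlying form is /-ga/, and voiced stops become voiceless after a vowel.

/-ga/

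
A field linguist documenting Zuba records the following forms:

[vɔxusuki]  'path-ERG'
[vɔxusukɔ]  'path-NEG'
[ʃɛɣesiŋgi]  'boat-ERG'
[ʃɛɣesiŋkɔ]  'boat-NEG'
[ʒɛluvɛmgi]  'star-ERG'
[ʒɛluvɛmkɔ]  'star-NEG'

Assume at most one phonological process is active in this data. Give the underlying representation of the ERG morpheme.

/-gi/

The ERG morpheme has two allomorphs, [-gi] and [-ki].
By contrast the NEG suffix keeps its initial [k] throughout — that segment must be underlying.
The ERG suffix is therefore /-gi/ underlyingly, with post-vocalic devoicing: voiced stops become voiceless after a vowel.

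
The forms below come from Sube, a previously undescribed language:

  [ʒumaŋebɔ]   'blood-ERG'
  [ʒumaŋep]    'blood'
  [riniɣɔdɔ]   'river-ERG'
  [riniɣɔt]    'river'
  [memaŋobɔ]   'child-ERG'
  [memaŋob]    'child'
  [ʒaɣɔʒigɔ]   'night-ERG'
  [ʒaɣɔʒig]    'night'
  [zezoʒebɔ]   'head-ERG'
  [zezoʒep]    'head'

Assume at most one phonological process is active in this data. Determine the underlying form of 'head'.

'head' shows [b] ~ [p] at the end of the stem ([zezoʒebɔ] vs [zezoʒep]).
Compare 'child', with invariant [b] in [memaŋobɔ] and [memaŋob]: an analysis with underlying /b/ and a rule producing [p] in isolation would wrongly predict alternation here too.
The alternation reflects intervocalic voicing: voiceless stops become voiced between vowels. /p/ is underlying.
So 'head' = /zezoʒep/.

/zezoʒep/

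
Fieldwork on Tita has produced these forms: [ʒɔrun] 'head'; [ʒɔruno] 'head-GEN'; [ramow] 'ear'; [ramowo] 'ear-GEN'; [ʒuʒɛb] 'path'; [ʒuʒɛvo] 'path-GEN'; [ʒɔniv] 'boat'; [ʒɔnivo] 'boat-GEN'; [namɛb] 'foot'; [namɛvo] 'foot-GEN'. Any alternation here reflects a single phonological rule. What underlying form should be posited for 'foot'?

'foot' shows [b] ~ [v] at the end of the stem ([namɛb] vs [namɛvo]).
The stem 'boat' ([ʒɔniv], [ʒɔnivo]) shows [v] unchanged in both environments, so [v] cannot be basic with [b] derived in isolation.
So /b/ is underlying, and a rule of intervocalic spirantization — voiced stops become fricatives between vowels — gives [v].
Hence 'foot' is /namɛb/ underlyingly.

/namɛb/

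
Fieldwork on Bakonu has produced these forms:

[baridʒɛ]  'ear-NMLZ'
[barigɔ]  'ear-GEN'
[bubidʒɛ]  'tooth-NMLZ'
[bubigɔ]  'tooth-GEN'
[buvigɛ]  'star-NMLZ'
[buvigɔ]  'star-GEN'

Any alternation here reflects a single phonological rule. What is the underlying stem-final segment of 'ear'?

The stem for 'ear' ends in [dʒ] in [baridʒɛ] but [g] in [barigɔ].
The stem 'star' ([buvigɛ], [buvigɔ]) shows [g] unchanged in both environments, so [g] cannot be basic with [dʒ] derived before the NMLZ suffix.
The underlying segment must be /dʒ/; palato-alveolar /dʒ/ becomes [g] when no front vowel follows, yielding [g] there.

/dʒ/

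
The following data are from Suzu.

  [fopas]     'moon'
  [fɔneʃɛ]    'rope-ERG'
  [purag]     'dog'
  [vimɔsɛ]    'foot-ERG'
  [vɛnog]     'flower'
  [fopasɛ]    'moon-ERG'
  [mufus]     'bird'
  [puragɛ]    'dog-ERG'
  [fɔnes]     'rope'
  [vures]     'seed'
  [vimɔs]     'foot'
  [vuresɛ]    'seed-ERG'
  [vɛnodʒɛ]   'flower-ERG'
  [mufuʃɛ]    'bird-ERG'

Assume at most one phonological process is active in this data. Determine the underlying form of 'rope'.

/fɔneʃ/

The root 'rope' surfaces as [fɔneʃɛ] and [fɔnes], with a stem-final [ʃ] ~ [s] alternation.
If /s/ were underlying and a rule turned it into [ʃ] before the ERG suffix, 'foot' would also alternate; but it has [s] in both [vimɔsɛ] and [vimɔs].
So /ʃ/ is underlying, and a rule of depalatalization — palato-alveolar /dʒ/ and /ʃ/ become [g] and [s] when no front vowel follows — gives [s].
Hence 'rope' is /fɔneʃ/ underlyingly.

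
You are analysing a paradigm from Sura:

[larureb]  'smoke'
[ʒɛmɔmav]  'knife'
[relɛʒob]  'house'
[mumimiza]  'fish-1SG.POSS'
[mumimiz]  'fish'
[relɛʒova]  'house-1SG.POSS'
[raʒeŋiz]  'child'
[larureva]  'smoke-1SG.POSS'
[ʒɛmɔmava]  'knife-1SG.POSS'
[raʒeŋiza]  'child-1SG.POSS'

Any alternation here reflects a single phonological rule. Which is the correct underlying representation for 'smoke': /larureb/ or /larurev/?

/larureb/

In [larureb] and [larureva] the final segment of 'smoke' alternates: [b] ~ [v].
Compare 'knife', with invariant [v] in [ʒɛmɔmav] and [ʒɛmɔmava]: an analysis with underlying /v/ and a rule producing [b] in isolation would wrongly predict alternation here too.
The alternation reflects intervocalic spirantization: voiced stops become fricatives between vowels. /b/ is underlying.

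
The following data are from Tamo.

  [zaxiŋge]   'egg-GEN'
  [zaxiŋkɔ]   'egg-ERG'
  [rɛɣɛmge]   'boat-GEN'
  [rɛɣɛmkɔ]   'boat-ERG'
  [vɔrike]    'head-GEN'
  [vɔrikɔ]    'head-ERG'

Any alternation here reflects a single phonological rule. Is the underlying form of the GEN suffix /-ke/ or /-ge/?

/-ge/

The GEN morpheme has two allomorphs, [-ge] and [-ke].
The ERG suffix, which begins with [k], is invariant after every stem; so [k] is not altered by any rule here.
So the underlying form is /-ge/, and voiced stops become voiceless after a vowel.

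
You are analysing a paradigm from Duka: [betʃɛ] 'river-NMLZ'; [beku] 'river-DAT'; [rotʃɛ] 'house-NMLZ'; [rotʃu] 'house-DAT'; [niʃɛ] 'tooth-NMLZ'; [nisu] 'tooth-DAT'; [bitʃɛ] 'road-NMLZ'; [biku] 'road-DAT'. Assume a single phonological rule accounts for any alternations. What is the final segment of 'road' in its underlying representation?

/k/

'road' shows [tʃ] ~ [k] at the end of the stem ([bitʃɛ] vs [biku]).
The stem 'house' ([rotʃɛ], [rotʃu]) shows [tʃ] unchanged in both environments, so [tʃ] cannot be basic with [k] derived before the DAT suffix.
The underlying segment must be /k/; /k/ and /s/ become palato-alveolar [tʃ] and [ʃ] before a front vowel, yielding [tʃ] there.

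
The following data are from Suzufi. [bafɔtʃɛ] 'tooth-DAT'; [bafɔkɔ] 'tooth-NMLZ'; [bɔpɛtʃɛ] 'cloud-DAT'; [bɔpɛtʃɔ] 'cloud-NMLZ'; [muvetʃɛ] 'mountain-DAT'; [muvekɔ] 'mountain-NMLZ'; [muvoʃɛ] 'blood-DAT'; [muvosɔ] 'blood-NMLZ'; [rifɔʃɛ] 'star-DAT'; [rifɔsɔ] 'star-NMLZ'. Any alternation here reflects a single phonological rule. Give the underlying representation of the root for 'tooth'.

The stem for 'tooth' ends in [tʃ] in [bafɔtʃɛ] but [k] in [bafɔkɔ].
If /tʃ/ were underlying and a rule turned it into [k] before the NMLZ suffix, 'cloud' would also alternate; but it has [tʃ] in both [bɔpɛtʃɛ] and [bɔpɛtʃɔ].
The underlying segment must be /k/; /k/ and /s/ become palato-alveolar [tʃ] and [ʃ] before a front vowel, yielding [tʃ] there.
The underlying form of 'tooth' is therefore /bafɔk/.

/bafɔk/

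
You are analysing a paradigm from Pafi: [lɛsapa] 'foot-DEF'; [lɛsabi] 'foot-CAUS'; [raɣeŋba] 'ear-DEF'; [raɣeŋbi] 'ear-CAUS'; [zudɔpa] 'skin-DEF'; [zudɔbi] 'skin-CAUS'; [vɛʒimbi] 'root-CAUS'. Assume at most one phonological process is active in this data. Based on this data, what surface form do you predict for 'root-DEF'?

The DEF suffix surfaces as [-ba] and [-pa], depending on the final segment of the stem.
The CAUS suffix, which begins with [b], is invariant after every stem; so [b] is not altered by any rule here.
The DEF suffix is therefore /-pa/ underlyingly, with post-nasal voicing: voiceless stops become voiced after a nasal.
After 'root', which ends in a nasal, the suffix surfaces as [-ba], giving [vɛʒimba].

[vɛʒimba]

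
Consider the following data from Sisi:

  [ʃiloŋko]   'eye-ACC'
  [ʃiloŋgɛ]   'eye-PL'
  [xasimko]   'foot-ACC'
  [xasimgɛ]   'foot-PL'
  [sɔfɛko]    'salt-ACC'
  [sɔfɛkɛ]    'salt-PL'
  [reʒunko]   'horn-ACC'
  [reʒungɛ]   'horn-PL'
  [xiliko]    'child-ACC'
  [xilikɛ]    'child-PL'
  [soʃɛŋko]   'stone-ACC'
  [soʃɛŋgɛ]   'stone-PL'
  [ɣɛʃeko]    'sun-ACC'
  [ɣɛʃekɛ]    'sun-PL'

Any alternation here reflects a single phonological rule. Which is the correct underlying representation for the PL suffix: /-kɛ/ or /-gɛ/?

The PL morpheme has two allomorphs, [-gɛ] and [-kɛ].
The ACC suffix, which begins with [k], is invariant after every stem; so [k] is not altered by any rule here.
The PL suffix is therefore /-gɛ/ underlyingly, with post-vocalic devoicing: voiced stops become voiceless after a vowel.

/-gɛ/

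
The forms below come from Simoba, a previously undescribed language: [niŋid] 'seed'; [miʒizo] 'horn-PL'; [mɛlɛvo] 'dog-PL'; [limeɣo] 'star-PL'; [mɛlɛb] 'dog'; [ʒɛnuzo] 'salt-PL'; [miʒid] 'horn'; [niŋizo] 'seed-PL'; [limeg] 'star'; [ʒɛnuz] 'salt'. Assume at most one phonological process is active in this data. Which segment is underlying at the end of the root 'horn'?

'horn' shows [z] ~ [d] at the end of the stem ([miʒizo] vs [miʒid]).
The stem 'salt' ([ʒɛnuzo], [ʒɛnuz]) shows [z] unchanged in both environments, so [z] cannot be basic with [d] derived in isolation.
The underlying segment must be /d/; voiced stops become fricatives between vowels, yielding [z] there.

/d/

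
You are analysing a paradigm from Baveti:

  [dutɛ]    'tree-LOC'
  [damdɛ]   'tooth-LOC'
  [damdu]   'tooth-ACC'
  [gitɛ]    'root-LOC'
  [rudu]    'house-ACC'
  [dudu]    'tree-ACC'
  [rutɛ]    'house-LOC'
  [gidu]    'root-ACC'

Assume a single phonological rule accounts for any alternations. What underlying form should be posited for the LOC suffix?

/-tɛ/

The LOC morpheme has two allomorphs, [-dɛ] and [-tɛ].
By contrast the ACC suffix keeps its initial [d] throughout — that segment must be underlying.
So the underlying form is /-tɛ/, and voiceless stops become voiced after a nasal.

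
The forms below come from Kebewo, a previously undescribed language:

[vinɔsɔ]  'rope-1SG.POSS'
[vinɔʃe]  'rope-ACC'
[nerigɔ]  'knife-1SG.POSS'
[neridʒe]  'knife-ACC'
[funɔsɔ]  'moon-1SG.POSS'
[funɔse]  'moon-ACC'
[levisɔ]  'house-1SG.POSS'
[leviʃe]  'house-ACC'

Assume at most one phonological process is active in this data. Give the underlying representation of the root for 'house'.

/leviʃ/

The stem for 'house' ends in [s] in [levisɔ] but [ʃ] in [leviʃe].
Compare 'moon', with invariant [s] in [funɔsɔ] and [funɔse]: an analysis with underlying /s/ and a rule producing [ʃ] before the ACC suffix would wrongly predict alternation here too.
The alternation reflects depalatalization: palato-alveolar /dʒ/ and /ʃ/ become [g] and [s] when no front vowel follows. /ʃ/ is underlying.
So 'house' = /leviʃ/.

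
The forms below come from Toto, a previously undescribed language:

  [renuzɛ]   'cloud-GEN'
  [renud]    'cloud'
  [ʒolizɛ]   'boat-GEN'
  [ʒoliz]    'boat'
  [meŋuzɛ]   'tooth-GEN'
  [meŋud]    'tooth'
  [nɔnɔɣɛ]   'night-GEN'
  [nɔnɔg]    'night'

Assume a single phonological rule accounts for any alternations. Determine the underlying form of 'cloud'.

In [renuzɛ] and [renud] the final segment of 'cloud' alternates: [z] ~ [d].
But 'boat' keeps [z] in both environments ([ʒolizɛ], [ʒoliz]), so there is no rule changing /z/ to [d] in isolation.
The underlying segment must be /d/; voiced stops become fricatives between vowels, yielding [z] there.

/renud/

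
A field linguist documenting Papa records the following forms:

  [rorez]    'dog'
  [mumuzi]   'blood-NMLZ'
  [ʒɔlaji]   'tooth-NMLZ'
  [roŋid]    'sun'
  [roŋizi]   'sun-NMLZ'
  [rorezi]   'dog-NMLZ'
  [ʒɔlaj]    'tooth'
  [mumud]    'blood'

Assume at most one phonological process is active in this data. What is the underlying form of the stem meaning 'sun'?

/roŋid/

In [roŋid] and [roŋizi] the final segment of 'sun' alternates: [d] ~ [z].
If /z/ were underlying and a rule turned it into [d] in isolation, 'dog' would also alternate; but it has [z] in both [rorez] and [rorezi].
The underlying segment must be /d/; voiced stops become fricatives between vowels, yielding [z] there.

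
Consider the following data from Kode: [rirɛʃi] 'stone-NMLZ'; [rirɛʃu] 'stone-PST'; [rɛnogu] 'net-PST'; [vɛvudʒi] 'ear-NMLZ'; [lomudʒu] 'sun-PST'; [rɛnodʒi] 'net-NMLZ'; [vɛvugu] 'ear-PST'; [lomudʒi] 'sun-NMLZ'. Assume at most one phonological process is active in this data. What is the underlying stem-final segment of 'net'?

/g/

The stem for 'net' ends in [g] in [rɛnogu] but [dʒ] in [rɛnodʒi].
Compare 'sun', with invariant [dʒ] in [lomudʒu] and [lomudʒi]: an analysis with underlying /dʒ/ and a rule producing [g] before the PST suffix would wrongly predict alternation here too.
Therefore /g/ is basic and [dʒ] is derived by palatalization before a front vowel (/g/ becomes palato-alveolar [dʒ] before a front vowel).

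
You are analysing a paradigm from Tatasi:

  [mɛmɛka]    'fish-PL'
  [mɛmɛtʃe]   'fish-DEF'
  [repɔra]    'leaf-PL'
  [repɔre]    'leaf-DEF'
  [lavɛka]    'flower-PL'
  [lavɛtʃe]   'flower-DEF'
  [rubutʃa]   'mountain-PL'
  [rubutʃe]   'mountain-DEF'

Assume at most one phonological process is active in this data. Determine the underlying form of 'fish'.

/mɛmɛk/

'fish' shows [k] ~ [tʃ] at the end of the stem ([mɛmɛka] vs [mɛmɛtʃe]).
But 'mountain' keeps [tʃ] in both environments ([rubutʃa], [rubutʃe]), so there is no rule changing /tʃ/ to [k] before the PL suffix.
So /k/ is underlying, and a rule of palatalization before a front vowel — /k/ becomes palato-alveolar [tʃ] before a front vowel — gives [tʃ].
So 'fish' = /mɛmɛk/.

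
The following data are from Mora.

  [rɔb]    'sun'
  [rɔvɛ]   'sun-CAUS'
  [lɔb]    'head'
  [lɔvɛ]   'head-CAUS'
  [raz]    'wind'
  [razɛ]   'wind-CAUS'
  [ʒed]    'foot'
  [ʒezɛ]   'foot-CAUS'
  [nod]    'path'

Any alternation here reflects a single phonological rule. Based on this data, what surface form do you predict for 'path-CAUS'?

'foot' shows [d] ~ [z] at the end of the stem ([ʒed] vs [ʒezɛ]).
Compare 'wind', with invariant [z] in [raz] and [razɛ]: an analysis with underlying /z/ and a rule producing [d] in isolation would wrongly predict alternation here too.
Therefore /d/ is basic and [z] is derived by intervocalic spirantization (voiced stops become fricatives between vowels).
From [nod] the stem 'path' is /nod/; between vowels this yields [nozɛ].

[nozɛ]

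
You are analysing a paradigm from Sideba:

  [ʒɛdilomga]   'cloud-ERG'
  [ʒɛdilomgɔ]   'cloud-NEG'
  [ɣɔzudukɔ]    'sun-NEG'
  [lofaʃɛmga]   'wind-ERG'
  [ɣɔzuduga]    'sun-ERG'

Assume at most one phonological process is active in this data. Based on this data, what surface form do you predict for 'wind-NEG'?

The NEG morpheme has two allomorphs, [-gɔ] and [-kɔ].
By contrast the ERG suffix keeps its initial [g] throughout — that segment must be underlying.
The NEG suffix is therefore /-kɔ/ underlyingly, with post-nasal voicing: voiceless stops become voiced after a nasal.
After 'wind', which ends in a nasal, the suffix surfaces as [-gɔ], giving [lofaʃɛmgɔ].

[lofaʃɛmgɔ]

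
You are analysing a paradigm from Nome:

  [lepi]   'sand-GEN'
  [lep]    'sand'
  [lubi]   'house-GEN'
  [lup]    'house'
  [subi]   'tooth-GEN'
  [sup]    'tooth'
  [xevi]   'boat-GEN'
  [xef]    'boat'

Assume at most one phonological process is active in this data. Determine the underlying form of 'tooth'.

The root 'tooth' surfaces as [subi] and [sup], with a stem-final [b] ~ [p] alternation.
Compare 'sand', with invariant [p] in [lepi] and [lep]: an analysis with underlying /p/ and a rule producing [b] before the GEN suffix would wrongly predict alternation here too.
The alternation reflects word-final obstruent devoicing: voiced obstruents become voiceless word-finally. /b/ is underlying.

/sub/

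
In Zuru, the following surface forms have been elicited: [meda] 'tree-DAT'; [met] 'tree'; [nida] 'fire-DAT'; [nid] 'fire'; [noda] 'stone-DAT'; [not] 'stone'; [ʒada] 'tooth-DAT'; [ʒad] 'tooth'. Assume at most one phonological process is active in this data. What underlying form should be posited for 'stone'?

/not/

In [noda] and [not] the final segment of 'stone' alternates: [d] ~ [t].
Compare 'fire', with invariant [d] in [nida] and [nid]: an analysis with underlying /d/ and a rule producing [t] in isolation would wrongly predict alternation here too.
The underlying segment must be /t/; voiceless stops become voiced between vowels, yielding [d] there.
The underlying form of 'stone' is therefore /not/.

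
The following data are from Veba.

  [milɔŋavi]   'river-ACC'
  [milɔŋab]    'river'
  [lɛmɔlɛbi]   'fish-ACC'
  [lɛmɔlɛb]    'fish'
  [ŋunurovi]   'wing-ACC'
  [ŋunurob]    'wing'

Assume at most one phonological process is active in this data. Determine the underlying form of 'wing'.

The stem for 'wing' ends in [v] in [ŋunurovi] but [b] in [ŋunurob].
If /b/ were underlying and a rule turned it into [v] before the ACC suffix, 'fish' would also alternate; but it has [b] in both [lɛmɔlɛbi] and [lɛmɔlɛb].
The underlying segment must be /v/; voiced fricatives become stops word-finally, yielding [b] there.
So 'wing' = /ŋunurov/.

/ŋunurov/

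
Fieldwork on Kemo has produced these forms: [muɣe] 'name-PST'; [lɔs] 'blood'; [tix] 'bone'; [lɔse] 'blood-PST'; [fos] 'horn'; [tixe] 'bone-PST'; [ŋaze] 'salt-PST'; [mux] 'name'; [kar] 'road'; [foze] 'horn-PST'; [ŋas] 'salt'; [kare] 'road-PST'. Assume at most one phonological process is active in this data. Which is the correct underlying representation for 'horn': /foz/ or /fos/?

/foz/

The root 'horn' surfaces as [foze] and [fos], with a stem-final [z] ~ [s] alternation.
But 'blood' keeps [s] in both environments ([lɔse], [lɔs]), so there is no rule changing /s/ to [z] before the PST suffix.
So /z/ is underlying, and a rule of word-final obstruent devoicing — voiced obstruents become voiceless word-finally — gives [s].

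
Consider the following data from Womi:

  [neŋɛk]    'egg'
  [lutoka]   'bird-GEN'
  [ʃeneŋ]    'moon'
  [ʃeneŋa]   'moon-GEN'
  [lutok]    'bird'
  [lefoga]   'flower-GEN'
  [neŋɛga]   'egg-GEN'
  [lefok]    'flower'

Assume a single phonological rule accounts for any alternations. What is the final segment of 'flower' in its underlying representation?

/g/

The root 'flower' surfaces as [lefok] and [lefoga], with a stem-final [k] ~ [g] alternation.
The stem 'bird' ([lutok], [lutoka]) shows [k] unchanged in both environments, so [k] cannot be basic with [g] derived before the GEN suffix.
The alternation reflects word-final obstruent devoicing: voiced obstruents become voiceless word-finally. /g/ is underlying.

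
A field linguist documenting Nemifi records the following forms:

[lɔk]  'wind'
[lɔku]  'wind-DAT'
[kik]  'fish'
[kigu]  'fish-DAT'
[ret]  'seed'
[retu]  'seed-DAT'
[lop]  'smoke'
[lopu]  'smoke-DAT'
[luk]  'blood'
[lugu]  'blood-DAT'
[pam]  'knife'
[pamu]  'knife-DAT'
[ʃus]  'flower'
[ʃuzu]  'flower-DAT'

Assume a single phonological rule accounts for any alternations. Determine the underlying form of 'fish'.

/kig/

'fish' shows [k] ~ [g] at the end of the stem ([kik] vs [kigu]).
If /k/ were underlying and a rule turned it into [g] before the DAT suffix, 'wind' would also alternate; but it has [k] in both [lɔk] and [lɔku].
The underlying segment must be /g/; voiced obstruents become voiceless word-finally, yielding [k] there.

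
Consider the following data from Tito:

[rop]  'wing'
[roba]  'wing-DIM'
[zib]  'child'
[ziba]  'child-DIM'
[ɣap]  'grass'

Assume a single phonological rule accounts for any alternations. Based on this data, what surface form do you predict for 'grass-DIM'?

In [rop] and [roba] the final segment of 'wing' alternates: [p] ~ [b].
Compare 'child', with invariant [b] in [zib] and [ziba]: an analysis with underlying /b/ and a rule producing [p] in isolation would wrongly predict alternation here too.
The alternation reflects intervocalic voicing: voiceless stops become voiced between vowels. /p/ is underlying.
From [ɣap] the stem 'grass' is /ɣap/; between vowels this yields [ɣaba].

[ɣaba]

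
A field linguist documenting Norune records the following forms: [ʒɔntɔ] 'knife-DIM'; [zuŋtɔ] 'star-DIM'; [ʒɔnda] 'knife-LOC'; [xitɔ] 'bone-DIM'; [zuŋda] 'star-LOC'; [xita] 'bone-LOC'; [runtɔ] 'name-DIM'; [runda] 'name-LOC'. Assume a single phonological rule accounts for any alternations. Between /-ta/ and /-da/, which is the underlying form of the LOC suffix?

/-da/

The LOC suffix surfaces as [-da] and [-ta], depending on the final segment of the stem.
By contrast the DIM suffix keeps its initial [t] throughout — that segment must be underlying.
So the underlying form is /-da/, and voiced stops become voiceless after a vowel.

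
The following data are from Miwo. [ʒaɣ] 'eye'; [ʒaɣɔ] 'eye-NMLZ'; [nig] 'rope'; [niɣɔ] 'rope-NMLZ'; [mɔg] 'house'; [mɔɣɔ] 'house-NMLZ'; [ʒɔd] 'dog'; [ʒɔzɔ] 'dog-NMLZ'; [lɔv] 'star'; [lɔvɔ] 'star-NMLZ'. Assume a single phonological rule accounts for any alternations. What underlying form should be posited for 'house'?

/mɔg/

The stem for 'house' ends in [g] in [mɔg] but [ɣ] in [mɔɣɔ].
If /ɣ/ were underlying and a rule turned it into [g] in isolation, 'eye' would also alternate; but it has [ɣ] in both [ʒaɣ] and [ʒaɣɔ].
Therefore /g/ is basic and [ɣ] is derived by intervocalic spirantization (voiced stops become fricatives between vowels).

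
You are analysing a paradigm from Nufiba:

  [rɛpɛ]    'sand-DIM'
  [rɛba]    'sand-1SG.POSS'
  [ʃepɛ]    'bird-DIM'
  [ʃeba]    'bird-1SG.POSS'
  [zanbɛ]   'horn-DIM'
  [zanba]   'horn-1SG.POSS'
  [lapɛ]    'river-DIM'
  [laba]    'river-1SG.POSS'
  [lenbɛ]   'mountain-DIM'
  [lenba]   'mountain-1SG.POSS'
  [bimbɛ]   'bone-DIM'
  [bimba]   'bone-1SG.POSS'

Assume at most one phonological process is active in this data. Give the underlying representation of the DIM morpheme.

/-pɛ/

The DIM morpheme has two allomorphs, [-bɛ] and [-pɛ].
The 1SG.POSS suffix, which begins with [b], is invariant after every stem; so [b] is not altered by any rule here.
So the underlying form is /-pɛ/, and voiceless stops become voiced after a nasal.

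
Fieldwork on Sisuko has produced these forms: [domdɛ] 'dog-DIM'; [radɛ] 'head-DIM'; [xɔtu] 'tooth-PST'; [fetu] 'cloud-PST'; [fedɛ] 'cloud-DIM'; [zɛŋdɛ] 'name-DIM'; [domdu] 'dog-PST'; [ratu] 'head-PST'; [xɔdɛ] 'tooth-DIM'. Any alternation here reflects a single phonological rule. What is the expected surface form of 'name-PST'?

[zɛŋdu]

The PST morpheme has two allomorphs, [-du] and [-tu].
The DIM suffix, which begins with [d], is invariant after every stem; so [d] is not altered by any rule here.
So the underlying form is /-tu/, and voiceless stops become voiced after a nasal.
After 'name', which ends in a nasal, the suffix surfaces as [-du], giving [zɛŋdu].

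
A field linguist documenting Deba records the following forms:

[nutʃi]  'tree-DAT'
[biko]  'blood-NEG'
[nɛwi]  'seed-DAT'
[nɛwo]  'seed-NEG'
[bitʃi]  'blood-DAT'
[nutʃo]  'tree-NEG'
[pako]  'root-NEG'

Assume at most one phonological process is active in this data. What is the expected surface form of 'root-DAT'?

'blood' shows [k] ~ [tʃ] at the end of the stem ([biko] vs [bitʃi]).
The stem 'tree' ([nutʃo], [nutʃi]) shows [tʃ] unchanged in both environments, so [tʃ] cannot be basic with [k] derived before the NEG suffix.
Therefore /k/ is basic and [tʃ] is derived by palatalization before a front vowel (/k/ becomes palato-alveolar [tʃ] before a front vowel).
From [pako] the stem 'root' is /pak/; before a front vowel this yields [patʃi].

[patʃi]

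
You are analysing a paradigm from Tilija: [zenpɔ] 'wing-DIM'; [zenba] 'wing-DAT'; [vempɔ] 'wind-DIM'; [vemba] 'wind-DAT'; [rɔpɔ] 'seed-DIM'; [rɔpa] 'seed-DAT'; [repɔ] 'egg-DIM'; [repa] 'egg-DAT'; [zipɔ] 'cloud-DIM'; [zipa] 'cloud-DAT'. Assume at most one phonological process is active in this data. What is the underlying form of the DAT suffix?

/-ba/

The DAT suffix surfaces as [-ba] and [-pa], depending on the final segment of the stem.
The DIM suffix, which begins with [p], is invariant after every stem; so [p] is not altered by any rule here.
So the underlying form is /-ba/, and voiced stops become voiceless after a vowel.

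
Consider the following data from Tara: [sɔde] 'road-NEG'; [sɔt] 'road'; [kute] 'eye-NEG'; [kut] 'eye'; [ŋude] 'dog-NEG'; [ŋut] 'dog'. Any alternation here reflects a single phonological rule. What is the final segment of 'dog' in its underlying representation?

The root 'dog' surfaces as [ŋude] and [ŋut], with a stem-final [d] ~ [t] alternation.
Compare 'eye', with invariant [t] in [kute] and [kut]: an analysis with underlying /t/ and a rule producing [d] before the NEG suffix would wrongly predict alternation here too.
So /d/ is underlying, and a rule of word-final obstruent devoicing — voiced obstruents become voiceless word-finally — gives [t].

/d/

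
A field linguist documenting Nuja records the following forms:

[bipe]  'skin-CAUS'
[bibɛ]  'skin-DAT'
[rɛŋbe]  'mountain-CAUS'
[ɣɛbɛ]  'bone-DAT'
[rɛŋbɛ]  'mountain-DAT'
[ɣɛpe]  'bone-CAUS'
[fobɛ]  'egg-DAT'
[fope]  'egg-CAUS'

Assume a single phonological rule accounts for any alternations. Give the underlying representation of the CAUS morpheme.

/-pe/

The CAUS suffix surfaces as [-be] and [-pe], depending on the final segment of the stem.
By contrast the DAT suffix keeps its initial [b] throughout — that segment must be underlying.
The CAUS suffix is therefore /-pe/ underlyingly, with post-nasal voicing: voiceless stops become voiced after a nasal.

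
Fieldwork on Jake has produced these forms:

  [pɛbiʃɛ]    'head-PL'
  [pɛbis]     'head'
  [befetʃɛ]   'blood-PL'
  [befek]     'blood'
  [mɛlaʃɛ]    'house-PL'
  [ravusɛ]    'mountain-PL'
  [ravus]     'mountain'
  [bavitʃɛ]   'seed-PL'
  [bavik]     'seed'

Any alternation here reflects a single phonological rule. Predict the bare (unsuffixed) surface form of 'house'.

[mɛlas]

The stem for 'head' ends in [ʃ] in [pɛbiʃɛ] but [s] in [pɛbis].
But 'mountain' keeps [s] in both environments ([ravusɛ], [ravus]), so there is no rule changing /s/ to [ʃ] before the PL suffix.
The underlying segment must be /ʃ/; palato-alveolar /tʃ/ and /ʃ/ become [k] and [s] when no front vowel follows, yielding [s] there.
From [mɛlaʃɛ] the stem 'house' is /mɛlaʃ/; when no front vowel follows this yields [mɛlas].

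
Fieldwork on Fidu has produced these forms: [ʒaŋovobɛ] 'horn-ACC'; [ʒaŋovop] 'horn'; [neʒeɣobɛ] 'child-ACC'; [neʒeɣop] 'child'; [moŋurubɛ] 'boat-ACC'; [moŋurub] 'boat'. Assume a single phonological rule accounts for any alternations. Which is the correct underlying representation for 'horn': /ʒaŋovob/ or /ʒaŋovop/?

/ʒaŋovop/

In [ʒaŋovobɛ] and [ʒaŋovop] the final segment of 'horn' alternates: [b] ~ [p].
But 'boat' keeps [b] in both environments ([moŋurubɛ], [moŋurub]), so there is no rule changing /b/ to [p] in isolation.
Therefore /p/ is basic and [b] is derived by intervocalic voicing (voiceless stops become voiced between vowels).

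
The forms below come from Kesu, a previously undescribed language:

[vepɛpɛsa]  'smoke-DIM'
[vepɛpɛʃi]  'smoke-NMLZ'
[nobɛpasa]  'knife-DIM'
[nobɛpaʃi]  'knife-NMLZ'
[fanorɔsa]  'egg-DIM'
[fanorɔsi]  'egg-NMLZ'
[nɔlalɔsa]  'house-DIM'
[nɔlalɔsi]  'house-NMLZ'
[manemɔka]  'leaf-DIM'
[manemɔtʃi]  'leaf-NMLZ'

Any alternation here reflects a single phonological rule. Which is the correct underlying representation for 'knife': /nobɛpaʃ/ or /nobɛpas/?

'knife' shows [s] ~ [ʃ] at the end of the stem ([nobɛpasa] vs [nobɛpaʃi]).
But 'egg' keeps [s] in both environments ([fanorɔsa], [fanorɔsi]), so there is no rule changing /s/ to [ʃ] before the NMLZ suffix.
So /ʃ/ is underlying, and a rule of depalatalization — palato-alveolar /tʃ/ and /ʃ/ become [k] and [s] when no front vowel follows — gives [s].

/nobɛpaʃ/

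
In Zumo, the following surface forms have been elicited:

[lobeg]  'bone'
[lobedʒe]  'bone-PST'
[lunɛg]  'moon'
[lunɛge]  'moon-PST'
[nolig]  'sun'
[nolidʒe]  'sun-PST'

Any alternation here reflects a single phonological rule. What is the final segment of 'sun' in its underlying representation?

/dʒ/

'sun' shows [g] ~ [dʒ] at the end of the stem ([nolig] vs [nolidʒe]).
Compare 'moon', with invariant [g] in [lunɛg] and [lunɛge]: an analysis with underlying /g/ and a rule producing [dʒ] before the PST suffix would wrongly predict alternation here too.
Therefore /dʒ/ is basic and [g] is derived by depalatalization (palato-alveolar /dʒ/ becomes [g] when no front vowel follows).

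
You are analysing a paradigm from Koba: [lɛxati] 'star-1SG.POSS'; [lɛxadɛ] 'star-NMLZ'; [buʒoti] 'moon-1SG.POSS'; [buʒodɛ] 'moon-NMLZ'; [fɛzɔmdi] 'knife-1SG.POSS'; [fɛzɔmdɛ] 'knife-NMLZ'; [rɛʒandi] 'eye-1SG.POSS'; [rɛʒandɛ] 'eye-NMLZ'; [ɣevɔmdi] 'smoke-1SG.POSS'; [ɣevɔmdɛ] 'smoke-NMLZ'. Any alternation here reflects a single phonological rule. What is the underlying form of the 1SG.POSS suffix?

The 1SG.POSS morpheme has two allomorphs, [-di] and [-ti].
The NMLZ suffix, which begins with [d], is invariant after every stem; so [d] is not altered by any rule here.
The 1SG.POSS suffix is therefore /-ti/ underlyingly, with post-nasal voicing: voiceless stops become voiced after a nasal.

/-ti/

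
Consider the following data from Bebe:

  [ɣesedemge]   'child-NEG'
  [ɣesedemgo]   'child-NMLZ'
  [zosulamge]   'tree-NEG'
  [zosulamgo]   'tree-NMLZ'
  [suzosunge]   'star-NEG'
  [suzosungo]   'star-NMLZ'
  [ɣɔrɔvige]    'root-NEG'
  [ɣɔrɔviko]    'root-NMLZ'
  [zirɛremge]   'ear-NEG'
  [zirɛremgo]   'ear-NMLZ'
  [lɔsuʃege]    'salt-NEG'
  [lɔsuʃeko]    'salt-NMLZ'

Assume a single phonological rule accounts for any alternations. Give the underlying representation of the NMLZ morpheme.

/-ko/

The NMLZ morpheme has two allomorphs, [-go] and [-ko].
The NEG suffix, which begins with [g], is invariant after every stem; so [g] is not altered by any rule here.
So the underlying form is /-ko/, and voiceless stops become voiced after a nasal.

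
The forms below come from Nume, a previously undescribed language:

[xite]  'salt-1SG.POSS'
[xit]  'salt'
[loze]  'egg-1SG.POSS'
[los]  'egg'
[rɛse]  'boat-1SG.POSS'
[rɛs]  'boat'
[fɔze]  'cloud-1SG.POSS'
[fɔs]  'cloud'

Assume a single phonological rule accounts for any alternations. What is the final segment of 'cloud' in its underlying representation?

/z/

The stem for 'cloud' ends in [z] in [fɔze] but [s] in [fɔs].
Compare 'boat', with invariant [s] in [rɛse] and [rɛs]: an analysis with underlying /s/ and a rule producing [z] before the 1SG.POSS suffix would wrongly predict alternation here too.
The underlying segment must be /z/; voiced obstruents become voiceless word-finally, yielding [s] there.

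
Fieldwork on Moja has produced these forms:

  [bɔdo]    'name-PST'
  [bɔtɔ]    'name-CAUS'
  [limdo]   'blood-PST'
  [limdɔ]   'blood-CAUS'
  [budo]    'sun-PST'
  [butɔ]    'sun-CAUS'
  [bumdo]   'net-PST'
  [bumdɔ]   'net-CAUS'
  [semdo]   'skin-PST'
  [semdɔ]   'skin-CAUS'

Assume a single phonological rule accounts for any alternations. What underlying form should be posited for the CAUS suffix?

The CAUS suffix surfaces as [-dɔ] and [-tɔ], depending on the final segment of the stem.
The PST suffix, which begins with [d], is invariant after every stem; so [d] is not altered by any rule here.
So the underlying form is /-tɔ/, and voiceless stops become voiced after a nasal.

/-tɔ/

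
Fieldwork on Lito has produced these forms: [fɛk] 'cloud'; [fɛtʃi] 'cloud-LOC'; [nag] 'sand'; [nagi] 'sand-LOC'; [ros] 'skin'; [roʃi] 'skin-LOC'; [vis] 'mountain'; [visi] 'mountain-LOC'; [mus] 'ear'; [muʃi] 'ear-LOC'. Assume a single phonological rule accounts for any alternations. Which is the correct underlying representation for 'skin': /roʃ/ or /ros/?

In [ros] and [roʃi] the final segment of 'skin' alternates: [s] ~ [ʃ].
But 'mountain' keeps [s] in both environments ([vis], [visi]), so there is no rule changing /s/ to [ʃ] before the LOC suffix.
The underlying segment must be /ʃ/; palato-alveolar /tʃ/ and /ʃ/ become [k] and [s] when no front vowel follows, yielding [s] there.

/roʃ/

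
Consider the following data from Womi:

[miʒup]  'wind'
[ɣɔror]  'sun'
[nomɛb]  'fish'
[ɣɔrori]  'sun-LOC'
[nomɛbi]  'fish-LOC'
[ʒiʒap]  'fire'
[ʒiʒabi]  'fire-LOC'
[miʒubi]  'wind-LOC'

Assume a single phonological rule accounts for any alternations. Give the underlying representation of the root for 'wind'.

The stem for 'wind' ends in [b] in [miʒubi] but [p] in [miʒup].
Compare 'fish', with invariant [b] in [nomɛbi] and [nomɛb]: an analysis with underlying /b/ and a rule producing [p] in isolation would wrongly predict alternation here too.
The alternation reflects intervocalic voicing: voiceless stops become voiced between vowels. /p/ is underlying.
The underlying form of 'wind' is therefore /miʒup/.

/miʒup/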